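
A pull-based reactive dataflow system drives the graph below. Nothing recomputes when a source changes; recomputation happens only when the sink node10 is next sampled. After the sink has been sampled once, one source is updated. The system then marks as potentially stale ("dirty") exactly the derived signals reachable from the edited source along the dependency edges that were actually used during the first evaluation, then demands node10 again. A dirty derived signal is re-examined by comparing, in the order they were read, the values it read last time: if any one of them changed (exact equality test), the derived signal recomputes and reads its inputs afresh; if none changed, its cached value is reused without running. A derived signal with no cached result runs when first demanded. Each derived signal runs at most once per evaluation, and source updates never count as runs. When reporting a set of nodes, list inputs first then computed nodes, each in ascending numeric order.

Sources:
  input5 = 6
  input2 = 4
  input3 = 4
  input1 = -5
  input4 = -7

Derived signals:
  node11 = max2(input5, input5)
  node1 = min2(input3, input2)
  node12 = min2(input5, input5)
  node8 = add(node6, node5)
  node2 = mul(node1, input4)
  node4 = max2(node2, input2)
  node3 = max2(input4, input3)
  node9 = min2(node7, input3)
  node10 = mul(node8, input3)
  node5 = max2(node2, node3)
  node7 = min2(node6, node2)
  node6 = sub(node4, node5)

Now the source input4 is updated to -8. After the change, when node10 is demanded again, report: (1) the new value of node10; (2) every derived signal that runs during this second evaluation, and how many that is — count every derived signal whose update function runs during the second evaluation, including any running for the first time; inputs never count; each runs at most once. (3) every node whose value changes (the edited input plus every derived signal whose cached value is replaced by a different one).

First evaluation (everything demanded from the output):
  node1 = min2(4, 4) = 4
  node2 = mul(4, -7) = -28
  node3 = max2(-7, 4) = 4
  node4 = max2(-28, 4) = 4
  node5 = max2(-28, 4) = 4
  node6 = sub(4, 4) = 0
  node8 = add(0, 4) = 4
  node10 = mul(4, 4) = 16

Propagation after the edit:
  node2: runs — input4 -7->-8; result -32.
  node3: runs — input4 -7->-8; result 4 (same value as before).
  node4: runs — node2 -28->-32; result 4 (same value as before).
  node5: runs — node2 -28->-32; result 4 (same value as before).
  node6: checked — values it read are unchanged (node4 unchanged, node5 unchanged); reused cached 0 without running.
  node8: checked — values it read are unchanged (node6 unchanged, node5 unchanged); reused cached 4 without running.
  node10: checked — values it read are unchanged (node8 unchanged, input3 unchanged); reused cached 16 without running.

Key observation: the cutoff stops propagation at node6 — its inputs' values are unchanged, so it reuses its cache.

New value of node10: 16.
Derived signals that run: node2, node3, node4, node5 — 4 in total.
Values that change: input4, node2.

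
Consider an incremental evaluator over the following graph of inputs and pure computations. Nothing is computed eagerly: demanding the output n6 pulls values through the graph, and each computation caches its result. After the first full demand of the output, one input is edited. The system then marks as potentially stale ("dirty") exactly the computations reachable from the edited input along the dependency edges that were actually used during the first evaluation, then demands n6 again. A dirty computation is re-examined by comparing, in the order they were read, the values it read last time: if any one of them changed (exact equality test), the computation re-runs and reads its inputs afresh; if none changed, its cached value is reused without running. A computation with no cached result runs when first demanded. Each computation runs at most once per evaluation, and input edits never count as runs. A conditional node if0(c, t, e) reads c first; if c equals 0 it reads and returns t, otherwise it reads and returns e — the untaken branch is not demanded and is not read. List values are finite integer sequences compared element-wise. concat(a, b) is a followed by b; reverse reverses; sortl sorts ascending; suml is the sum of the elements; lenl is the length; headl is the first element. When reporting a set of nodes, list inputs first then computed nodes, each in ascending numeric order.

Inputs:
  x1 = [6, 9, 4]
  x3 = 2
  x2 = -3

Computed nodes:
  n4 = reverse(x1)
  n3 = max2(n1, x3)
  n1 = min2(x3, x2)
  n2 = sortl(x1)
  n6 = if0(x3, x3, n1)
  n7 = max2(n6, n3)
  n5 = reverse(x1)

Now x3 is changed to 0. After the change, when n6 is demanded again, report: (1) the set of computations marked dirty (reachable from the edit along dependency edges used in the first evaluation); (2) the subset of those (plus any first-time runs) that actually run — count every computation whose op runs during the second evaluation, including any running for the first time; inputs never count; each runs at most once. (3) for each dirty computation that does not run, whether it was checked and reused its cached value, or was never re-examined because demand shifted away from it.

Dirty set: n1, n6.
Run set: n6 (1 run).
Left stale — demand moved off them: n1.
The important point: the flipped condition redirects demand; n1 is left stale, never re-checked.

Initial pass — values computed on the first demand:
  n1 = min2(2, -3) = -3
  n6 = if0(x3=2 -> else branch n1) = -3

Second demand — change propagation:
  n1: dirty yet unreached — the second evaluation never asks for it.
  n6: re-runs because x3 2->0; new result 0.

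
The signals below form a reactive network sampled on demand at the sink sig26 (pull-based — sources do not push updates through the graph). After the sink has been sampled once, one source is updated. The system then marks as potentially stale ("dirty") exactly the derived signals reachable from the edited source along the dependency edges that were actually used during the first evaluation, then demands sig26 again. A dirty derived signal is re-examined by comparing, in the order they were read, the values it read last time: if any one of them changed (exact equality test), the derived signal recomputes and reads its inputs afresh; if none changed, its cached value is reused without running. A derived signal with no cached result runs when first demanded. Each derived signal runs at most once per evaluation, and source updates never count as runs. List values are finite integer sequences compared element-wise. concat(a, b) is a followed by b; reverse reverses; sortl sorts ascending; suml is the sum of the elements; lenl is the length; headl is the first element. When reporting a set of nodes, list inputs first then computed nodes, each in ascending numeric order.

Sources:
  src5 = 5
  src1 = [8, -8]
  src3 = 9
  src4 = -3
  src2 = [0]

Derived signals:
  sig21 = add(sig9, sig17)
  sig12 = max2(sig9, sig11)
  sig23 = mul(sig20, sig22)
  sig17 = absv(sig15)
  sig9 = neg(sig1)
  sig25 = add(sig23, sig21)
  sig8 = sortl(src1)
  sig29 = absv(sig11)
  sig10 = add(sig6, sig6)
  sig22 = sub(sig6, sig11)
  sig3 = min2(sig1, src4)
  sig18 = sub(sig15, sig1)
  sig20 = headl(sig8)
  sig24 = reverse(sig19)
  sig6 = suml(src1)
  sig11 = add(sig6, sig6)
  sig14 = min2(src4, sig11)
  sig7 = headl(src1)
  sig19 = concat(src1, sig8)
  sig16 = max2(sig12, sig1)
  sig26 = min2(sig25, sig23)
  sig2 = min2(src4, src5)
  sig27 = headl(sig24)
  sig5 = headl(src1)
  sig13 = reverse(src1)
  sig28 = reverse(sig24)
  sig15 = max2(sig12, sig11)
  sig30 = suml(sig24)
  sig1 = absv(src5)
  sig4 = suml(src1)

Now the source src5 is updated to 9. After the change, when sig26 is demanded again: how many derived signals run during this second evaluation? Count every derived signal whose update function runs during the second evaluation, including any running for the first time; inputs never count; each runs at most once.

Run set: sig1, sig9, sig12, sig21, sig25, sig26 (6 run).
The important point: at sig15 every value read last time is unchanged, so the dirty flag clears without a run.

Initial pass — values computed on the first demand:
  sig1 = absv(5) = 5
  sig6 = suml([8, -8]) = 0
  sig8 = sortl([8, -8]) = [-8, 8]
  sig9 = neg(5) = -5
  sig11 = add(0, 0) = 0
  sig12 = max2(-5, 0) = 0
  sig15 = max2(0, 0) = 0
  sig17 = absv(0) = 0
  sig20 = headl([-8, 8]) = -8
  sig21 = add(-5, 0) = -5
  sig22 = sub(0, 0) = 0
  sig23 = mul(-8, 0) = 0
  sig25 = add(0, -5) = -5
  sig26 = min2(-5, 0) = -5

Second demand — change propagation:
  sig1: re-runs because src5 5->9; new result 9.
  sig9: re-runs because sig1 5->9; new result -9.
  sig12: re-runs because sig9 -5->-9; new result 0 (unchanged).
  sig15: re-examined; everything it read last time is the same (sig12 unchanged, sig11 unchanged) — cache 0 kept, no run.
  sig17: re-examined; everything it read last time is the same (sig15 unchanged) — cache 0 kept, no run.
  sig21: re-runs because sig9 -5->-9; new result -9.
  sig25: re-runs because sig21 -5->-9; new result -9.
  sig26: re-runs because sig25 -5->-9; new result -9.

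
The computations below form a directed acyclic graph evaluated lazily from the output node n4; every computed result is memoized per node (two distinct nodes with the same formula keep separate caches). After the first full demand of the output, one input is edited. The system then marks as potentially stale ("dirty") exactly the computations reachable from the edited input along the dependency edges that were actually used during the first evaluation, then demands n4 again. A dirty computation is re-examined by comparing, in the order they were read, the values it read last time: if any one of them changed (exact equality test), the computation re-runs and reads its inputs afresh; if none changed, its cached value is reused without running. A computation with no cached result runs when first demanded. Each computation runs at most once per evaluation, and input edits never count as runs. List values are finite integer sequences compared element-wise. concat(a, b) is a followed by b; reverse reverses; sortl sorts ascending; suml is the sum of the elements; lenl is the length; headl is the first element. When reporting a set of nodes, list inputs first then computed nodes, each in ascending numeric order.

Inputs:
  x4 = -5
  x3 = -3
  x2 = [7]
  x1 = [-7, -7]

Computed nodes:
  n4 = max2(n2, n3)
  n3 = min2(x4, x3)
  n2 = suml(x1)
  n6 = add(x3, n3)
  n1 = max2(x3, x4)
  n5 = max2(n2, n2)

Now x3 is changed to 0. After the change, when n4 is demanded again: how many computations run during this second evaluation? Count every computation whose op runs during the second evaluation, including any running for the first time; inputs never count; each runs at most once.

First demand of the output computes:
  n2 = suml([-7, -7]) = -14
  n3 = min2(-5, -3) = -5
  n4 = max2(-14, -5) = -5

After the edit, cleaning proceeds:
  n3: a read changed (x3 -3->0) — executes, giving -5 — identical to its old value.
  n4: dirty, but its reads are unchanged (n2 unchanged, n3 unchanged); cached -5 stands.

Note the absorption at n3: it re-runs yet its value is the same, leaving the output's value untouched.

1 computations run: n3.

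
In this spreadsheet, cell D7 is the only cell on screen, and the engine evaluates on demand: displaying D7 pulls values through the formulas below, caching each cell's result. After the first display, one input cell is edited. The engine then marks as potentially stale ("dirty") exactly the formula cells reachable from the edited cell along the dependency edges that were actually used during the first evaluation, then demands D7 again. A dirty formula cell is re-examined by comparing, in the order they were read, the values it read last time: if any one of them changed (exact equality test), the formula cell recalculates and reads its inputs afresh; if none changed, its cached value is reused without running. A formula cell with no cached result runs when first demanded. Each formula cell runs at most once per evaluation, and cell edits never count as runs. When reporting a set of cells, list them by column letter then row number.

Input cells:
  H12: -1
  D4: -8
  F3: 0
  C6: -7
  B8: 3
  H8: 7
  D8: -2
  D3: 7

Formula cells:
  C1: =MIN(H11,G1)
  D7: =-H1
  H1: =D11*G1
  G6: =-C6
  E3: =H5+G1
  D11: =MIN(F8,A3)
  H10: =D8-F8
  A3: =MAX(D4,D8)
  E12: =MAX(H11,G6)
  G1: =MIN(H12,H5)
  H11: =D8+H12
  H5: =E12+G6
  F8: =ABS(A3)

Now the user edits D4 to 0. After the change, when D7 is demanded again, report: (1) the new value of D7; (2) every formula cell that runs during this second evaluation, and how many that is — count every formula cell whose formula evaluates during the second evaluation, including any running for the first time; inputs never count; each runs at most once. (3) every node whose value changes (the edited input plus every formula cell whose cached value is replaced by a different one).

D7 now evaluates to 0.
Run set: A3, D7, D11, F8, H1 (5 run).
Changed values: A3, D4, D7, D11, F8, H1.

Initial pass — values computed on the first demand:
  A3 = MAX(-8, -2) = -2
  F8 = ABS(-2) = 2
  D11 = MIN(2, -2) = -2
  G6 = -(-7) = 7
  H11 = -2 + -1 = -3
  E12 = MAX(-3, 7) = 7
  H5 = 7 + 7 = 14
  G1 = MIN(-1, 14) = -1
  H1 = -2 * -1 = 2
  D7 = -(2) = -2

Second demand — change propagation:
  A3: re-runs because D4 -8->0; new result 0.
  F8: re-runs because A3 -2->0; new result 0.
  D11: re-runs because F8 2->0; A3 -2->0; new result 0.
  H1: re-runs because D11 -2->0; new result 0.
  D7: re-runs because H1 2->0; new result 0.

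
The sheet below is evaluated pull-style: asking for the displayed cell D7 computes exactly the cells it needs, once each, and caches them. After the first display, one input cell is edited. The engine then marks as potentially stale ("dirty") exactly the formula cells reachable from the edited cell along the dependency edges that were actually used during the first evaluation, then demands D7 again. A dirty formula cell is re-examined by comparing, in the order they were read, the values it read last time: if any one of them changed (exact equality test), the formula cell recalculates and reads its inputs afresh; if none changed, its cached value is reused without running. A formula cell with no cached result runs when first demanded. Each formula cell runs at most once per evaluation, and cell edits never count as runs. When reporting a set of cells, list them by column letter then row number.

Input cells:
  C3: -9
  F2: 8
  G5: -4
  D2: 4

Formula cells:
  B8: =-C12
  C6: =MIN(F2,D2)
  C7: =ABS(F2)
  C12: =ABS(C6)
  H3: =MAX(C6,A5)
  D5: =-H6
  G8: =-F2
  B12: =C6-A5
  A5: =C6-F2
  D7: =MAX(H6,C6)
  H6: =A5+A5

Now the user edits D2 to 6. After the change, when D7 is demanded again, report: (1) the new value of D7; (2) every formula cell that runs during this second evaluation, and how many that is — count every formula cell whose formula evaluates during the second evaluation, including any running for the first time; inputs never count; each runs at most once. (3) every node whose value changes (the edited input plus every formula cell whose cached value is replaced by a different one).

First demand of the output computes:
  C6 = MIN(8, 4) = 4
  A5 = 4 - 8 = -4
  H6 = -4 + -4 = -8
  D7 = MAX(-8, 4) = 4

After the edit, cleaning proceeds:
  C6: a read changed (D2 4->6) — executes, giving 6.
  A5: a read changed (C6 4->6) — executes, giving -2.
  H6: a read changed (A5 -4->-2; A5 -4->-2) — executes, giving -4.
  D7: a read changed (H6 -8->-4; C6 4->6) — executes, giving 6.

Demanding D7 again yields 6.
4 formula cells run: A5, C6, D7, H6.
The nodes whose values change: A5, C6, D2, D7, H6.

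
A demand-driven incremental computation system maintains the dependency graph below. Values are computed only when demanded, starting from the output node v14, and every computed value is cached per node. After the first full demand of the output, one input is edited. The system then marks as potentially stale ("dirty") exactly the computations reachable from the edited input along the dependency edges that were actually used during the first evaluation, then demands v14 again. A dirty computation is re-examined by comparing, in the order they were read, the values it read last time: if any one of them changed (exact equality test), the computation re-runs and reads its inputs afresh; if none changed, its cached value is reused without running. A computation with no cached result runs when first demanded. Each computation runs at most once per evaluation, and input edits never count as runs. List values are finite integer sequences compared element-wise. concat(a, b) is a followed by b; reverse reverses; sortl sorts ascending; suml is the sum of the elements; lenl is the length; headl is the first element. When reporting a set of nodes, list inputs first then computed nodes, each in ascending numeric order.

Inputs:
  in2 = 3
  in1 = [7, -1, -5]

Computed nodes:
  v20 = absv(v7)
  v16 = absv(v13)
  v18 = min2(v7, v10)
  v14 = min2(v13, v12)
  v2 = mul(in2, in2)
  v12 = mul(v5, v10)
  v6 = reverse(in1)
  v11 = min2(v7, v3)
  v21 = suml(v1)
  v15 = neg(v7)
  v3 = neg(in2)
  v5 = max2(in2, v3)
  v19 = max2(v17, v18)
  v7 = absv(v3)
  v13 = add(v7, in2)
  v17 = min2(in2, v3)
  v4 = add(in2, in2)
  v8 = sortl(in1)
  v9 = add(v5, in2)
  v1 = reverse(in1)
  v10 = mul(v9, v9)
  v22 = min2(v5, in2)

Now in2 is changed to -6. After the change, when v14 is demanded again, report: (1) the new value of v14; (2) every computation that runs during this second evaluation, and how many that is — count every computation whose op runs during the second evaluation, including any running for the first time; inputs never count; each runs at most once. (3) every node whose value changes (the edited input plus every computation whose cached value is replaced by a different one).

First evaluation (everything demanded from the output):
  v3 = neg(3) = -3
  v5 = max2(3, -3) = 3
  v7 = absv(-3) = 3
  v9 = add(3, 3) = 6
  v10 = mul(6, 6) = 36
  v12 = mul(3, 36) = 108
  v13 = add(3, 3) = 6
  v14 = min2(6, 108) = 6

Propagation after the edit:
  v3: runs — in2 3->-6; result 6.
  v5: runs — in2 3->-6; v3 -3->6; result 6.
  v7: runs — v3 -3->6; result 6.
  v9: runs — v5 3->6; in2 3->-6; result 0.
  v10: runs — v9 6->0; v9 6->0; result 0.
  v12: runs — v5 3->6; v10 36->0; result 0.
  v13: runs — v7 3->6; in2 3->-6; result 0.
  v14: runs — v13 6->0; v12 108->0; result 0.

New value of v14: 0.
Computations that run: v3, v5, v7, v9, v10, v12, v13, v14 — 8 in total.
Values that change: in2, v3, v5, v7, v9, v10, v12, v13, v14.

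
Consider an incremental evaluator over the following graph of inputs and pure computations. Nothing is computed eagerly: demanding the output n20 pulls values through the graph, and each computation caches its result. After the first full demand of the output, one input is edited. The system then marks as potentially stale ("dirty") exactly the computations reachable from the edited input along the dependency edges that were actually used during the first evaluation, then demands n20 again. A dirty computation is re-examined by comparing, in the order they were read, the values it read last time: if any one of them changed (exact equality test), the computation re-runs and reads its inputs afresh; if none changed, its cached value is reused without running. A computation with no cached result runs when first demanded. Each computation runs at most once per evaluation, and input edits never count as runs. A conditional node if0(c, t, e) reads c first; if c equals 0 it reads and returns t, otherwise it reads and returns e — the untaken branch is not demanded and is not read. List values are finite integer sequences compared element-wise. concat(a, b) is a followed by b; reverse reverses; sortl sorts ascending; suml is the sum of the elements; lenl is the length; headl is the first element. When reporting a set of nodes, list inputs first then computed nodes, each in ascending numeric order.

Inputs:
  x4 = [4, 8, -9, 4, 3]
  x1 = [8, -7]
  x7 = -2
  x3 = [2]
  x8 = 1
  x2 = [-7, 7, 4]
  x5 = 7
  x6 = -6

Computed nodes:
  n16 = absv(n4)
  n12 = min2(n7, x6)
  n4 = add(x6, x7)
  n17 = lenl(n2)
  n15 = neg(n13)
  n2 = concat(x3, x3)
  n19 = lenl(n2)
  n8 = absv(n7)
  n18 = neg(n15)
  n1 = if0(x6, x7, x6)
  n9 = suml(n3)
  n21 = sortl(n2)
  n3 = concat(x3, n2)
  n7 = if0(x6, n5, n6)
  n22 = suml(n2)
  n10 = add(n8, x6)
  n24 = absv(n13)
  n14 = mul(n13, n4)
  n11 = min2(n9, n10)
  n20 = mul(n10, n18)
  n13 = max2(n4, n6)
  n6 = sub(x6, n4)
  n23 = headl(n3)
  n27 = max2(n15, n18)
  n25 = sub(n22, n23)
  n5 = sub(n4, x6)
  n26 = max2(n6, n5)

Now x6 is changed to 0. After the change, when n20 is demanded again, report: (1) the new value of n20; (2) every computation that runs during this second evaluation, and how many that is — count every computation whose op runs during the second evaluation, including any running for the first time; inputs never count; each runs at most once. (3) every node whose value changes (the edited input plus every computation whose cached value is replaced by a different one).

Initial pass — values computed on the first demand:
  n4 = add(-6, -2) = -8
  n6 = sub(-6, -8) = 2
  n7 = if0(x6=-6 -> else branch n6) = 2
  n8 = absv(2) = 2
  n10 = add(2, -6) = -4
  n13 = max2(-8, 2) = 2
  n15 = neg(2) = -2
  n18 = neg(-2) = 2
  n20 = mul(-4, 2) = -8

Second demand — change propagation:
  n4: re-runs because x6 -6->0; new result -2.
  n5: newly demanded (no cache) — executes and yields -2.
  n6: re-runs because x6 -6->0; n4 -8->-2; new result 2 (unchanged).
  n7: re-runs because x6 -6->0; new result -2.
  n8: re-runs because n7 2->-2; new result 2 (unchanged).
  n10: re-runs because x6 -6->0; new result 2.
  n13: re-runs because n4 -8->-2; new result 2 (unchanged).
  n15: re-examined; everything it read last time is the same (n13 unchanged) — cache -2 kept, no run.
  n18: re-examined; everything it read last time is the same (n15 unchanged) — cache 2 kept, no run.
  n20: re-runs because n10 -4->2; new result 4.

The important point: the flipped condition pulls in fresh nodes; n5 runs for the first time.

n20 now evaluates to 4.
Run set: n4, n5, n6, n7, n8, n10, n13, n20 (8 run).
Changed values: x6, n4, n7, n10, n20.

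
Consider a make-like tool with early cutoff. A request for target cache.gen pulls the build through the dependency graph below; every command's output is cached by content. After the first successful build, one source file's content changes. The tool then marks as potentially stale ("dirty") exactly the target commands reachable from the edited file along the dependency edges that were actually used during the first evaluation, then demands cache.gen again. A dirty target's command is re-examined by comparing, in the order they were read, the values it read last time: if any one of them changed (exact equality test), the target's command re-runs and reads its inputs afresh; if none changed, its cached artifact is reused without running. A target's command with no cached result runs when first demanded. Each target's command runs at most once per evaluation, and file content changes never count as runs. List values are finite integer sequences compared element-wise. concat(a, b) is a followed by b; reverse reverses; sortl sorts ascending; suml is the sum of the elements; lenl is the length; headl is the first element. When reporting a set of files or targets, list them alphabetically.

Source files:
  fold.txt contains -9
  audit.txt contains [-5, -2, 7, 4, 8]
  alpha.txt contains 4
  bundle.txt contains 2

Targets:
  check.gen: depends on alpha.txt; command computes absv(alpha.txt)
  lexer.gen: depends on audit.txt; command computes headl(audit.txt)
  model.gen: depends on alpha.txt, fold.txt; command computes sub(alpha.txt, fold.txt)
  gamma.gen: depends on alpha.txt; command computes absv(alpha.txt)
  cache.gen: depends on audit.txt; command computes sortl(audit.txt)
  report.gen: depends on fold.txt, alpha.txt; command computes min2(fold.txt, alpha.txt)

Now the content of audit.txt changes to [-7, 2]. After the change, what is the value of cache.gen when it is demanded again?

Demanding cache.gen again yields [-7, 2].

First demand of the output computes:
  cache.gen = sortl([-5, -2, 7, 4, 8]) = [-5, -2, 4, 7, 8]

After the edit, cleaning proceeds:
  cache.gen: a read changed (audit.txt [-5, -2, 7, 4, 8]->[-7, 2]) — executes, giving [-7, 2].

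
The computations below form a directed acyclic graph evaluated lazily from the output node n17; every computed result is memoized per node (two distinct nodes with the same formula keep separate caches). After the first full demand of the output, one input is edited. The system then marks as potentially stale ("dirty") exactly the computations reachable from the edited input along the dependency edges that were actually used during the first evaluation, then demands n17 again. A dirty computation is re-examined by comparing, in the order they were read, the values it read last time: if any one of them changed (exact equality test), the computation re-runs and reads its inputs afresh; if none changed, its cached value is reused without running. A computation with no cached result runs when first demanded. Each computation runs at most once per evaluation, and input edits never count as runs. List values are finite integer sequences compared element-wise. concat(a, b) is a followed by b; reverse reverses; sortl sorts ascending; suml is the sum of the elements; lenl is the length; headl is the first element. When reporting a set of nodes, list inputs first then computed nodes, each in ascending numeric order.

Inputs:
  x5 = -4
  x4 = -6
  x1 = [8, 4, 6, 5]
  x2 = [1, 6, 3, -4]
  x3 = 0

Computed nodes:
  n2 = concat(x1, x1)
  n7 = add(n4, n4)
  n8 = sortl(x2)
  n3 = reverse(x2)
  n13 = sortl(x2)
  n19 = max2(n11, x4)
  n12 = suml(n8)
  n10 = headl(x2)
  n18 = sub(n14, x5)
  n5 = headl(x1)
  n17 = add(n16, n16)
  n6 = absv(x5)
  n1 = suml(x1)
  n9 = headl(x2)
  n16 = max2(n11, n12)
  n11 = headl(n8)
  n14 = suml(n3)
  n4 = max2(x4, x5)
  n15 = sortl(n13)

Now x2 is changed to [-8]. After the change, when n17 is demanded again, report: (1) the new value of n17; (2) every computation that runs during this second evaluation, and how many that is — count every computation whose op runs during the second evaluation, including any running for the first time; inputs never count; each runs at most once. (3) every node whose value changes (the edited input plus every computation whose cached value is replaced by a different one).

First demand of the output computes:
  n8 = sortl([1, 6, 3, -4]) = [-4, 1, 3, 6]
  n11 = headl([-4, 1, 3, 6]) = -4
  n12 = suml([-4, 1, 3, 6]) = 6
  n16 = max2(-4, 6) = 6
  n17 = add(6, 6) = 12

After the edit, cleaning proceeds:
  n8: a read changed (x2 [1, 6, 3, -4]->[-8]) — executes, giving [-8].
  n11: a read changed (n8 [-4, 1, 3, 6]->[-8]) — executes, giving -8.
  n12: a read changed (n8 [-4, 1, 3, 6]->[-8]) — executes, giving -8.
  n16: a read changed (n11 -4->-8; n12 6->-8) — executes, giving -8.
  n17: a read changed (n16 6->-8; n16 6->-8) — executes, giving -16.

Demanding n17 again yields -16.
5 computations run: n8, n11, n12, n16, n17.
The nodes whose values change: x2, n8, n11, n12, n16, n17.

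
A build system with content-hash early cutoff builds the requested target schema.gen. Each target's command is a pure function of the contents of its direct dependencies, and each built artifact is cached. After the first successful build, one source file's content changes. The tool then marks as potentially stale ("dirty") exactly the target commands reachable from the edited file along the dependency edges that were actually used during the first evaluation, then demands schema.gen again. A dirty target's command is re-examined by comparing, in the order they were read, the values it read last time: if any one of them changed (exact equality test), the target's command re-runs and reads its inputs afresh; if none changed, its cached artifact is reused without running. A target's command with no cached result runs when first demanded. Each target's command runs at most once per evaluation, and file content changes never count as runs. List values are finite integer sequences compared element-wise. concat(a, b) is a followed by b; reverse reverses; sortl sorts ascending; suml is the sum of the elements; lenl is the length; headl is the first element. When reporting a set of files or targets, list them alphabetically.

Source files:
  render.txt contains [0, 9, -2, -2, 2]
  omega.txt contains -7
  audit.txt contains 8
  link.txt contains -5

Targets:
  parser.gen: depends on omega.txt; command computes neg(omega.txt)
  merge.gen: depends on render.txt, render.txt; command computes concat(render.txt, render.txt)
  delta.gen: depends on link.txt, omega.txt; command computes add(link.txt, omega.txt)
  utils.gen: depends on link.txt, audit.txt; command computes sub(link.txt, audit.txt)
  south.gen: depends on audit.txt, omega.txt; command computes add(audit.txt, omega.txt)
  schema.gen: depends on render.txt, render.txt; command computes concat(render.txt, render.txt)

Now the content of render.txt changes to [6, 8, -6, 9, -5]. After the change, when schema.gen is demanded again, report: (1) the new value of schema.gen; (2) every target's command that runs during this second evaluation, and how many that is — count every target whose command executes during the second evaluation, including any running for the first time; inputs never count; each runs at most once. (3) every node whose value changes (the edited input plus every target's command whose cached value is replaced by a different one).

First evaluation (everything demanded from the output):
  schema.gen = concat([0, 9, -2, -2, 2], [0, 9, -2, -2, 2]) = [0, 9, -2, -2, 2, 0, 9, -2, -2, 2]

Propagation after the edit:
  schema.gen: runs — render.txt [0, 9, -2, -2, 2]->[6, 8, -6, 9, -5]; render.txt [0, 9, -2, -2, 2]->[6, 8, -6, 9, -5]; result [6, 8, -6, 9, -5, 6, 8, -6, 9, -5].

New value of schema.gen: [6, 8, -6, 9, -5, 6, 8, -6, 9, -5].
Target commands that run: schema.gen — 1 in total.
Values that change: render.txt, schema.gen.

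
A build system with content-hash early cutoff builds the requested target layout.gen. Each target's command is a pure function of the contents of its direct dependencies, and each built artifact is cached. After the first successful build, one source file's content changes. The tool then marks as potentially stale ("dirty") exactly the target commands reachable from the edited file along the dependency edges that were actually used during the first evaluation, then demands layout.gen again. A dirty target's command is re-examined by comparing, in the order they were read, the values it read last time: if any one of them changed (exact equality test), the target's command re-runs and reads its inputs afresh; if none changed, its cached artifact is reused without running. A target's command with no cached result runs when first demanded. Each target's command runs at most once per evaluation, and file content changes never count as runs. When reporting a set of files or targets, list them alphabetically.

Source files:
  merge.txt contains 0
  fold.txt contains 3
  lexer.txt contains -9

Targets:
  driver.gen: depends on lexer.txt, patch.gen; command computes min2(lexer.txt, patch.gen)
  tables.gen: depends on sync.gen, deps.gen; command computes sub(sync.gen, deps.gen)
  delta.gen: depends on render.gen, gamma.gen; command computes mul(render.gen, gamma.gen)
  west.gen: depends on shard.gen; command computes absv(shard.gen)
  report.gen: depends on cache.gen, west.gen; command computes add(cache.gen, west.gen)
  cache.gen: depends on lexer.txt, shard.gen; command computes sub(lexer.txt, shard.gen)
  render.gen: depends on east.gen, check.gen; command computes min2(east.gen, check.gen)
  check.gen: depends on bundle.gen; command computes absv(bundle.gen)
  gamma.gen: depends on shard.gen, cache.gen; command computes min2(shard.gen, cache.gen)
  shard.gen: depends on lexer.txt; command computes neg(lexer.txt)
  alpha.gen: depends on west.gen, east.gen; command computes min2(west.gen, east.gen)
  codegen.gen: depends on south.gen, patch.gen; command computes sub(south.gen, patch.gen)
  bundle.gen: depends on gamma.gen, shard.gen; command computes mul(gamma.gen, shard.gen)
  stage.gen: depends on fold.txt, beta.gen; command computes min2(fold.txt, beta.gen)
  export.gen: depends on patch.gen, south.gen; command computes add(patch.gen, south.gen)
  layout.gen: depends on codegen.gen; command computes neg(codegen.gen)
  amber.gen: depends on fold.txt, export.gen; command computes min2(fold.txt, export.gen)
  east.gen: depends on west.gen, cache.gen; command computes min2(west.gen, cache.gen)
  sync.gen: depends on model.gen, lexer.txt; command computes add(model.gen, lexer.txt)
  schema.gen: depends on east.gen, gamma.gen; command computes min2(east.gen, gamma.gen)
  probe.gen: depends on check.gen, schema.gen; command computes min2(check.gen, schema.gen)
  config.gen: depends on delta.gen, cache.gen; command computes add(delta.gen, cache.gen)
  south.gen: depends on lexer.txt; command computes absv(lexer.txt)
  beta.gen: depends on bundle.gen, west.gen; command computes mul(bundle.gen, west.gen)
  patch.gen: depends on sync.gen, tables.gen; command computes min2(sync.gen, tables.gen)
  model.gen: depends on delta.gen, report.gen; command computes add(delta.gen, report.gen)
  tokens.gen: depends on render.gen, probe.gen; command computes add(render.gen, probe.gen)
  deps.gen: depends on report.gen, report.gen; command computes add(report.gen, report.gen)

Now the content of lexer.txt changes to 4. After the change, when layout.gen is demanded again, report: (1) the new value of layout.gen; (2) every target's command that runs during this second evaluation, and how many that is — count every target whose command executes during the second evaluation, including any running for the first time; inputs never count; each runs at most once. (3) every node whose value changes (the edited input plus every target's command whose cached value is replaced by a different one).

New value of layout.gen: -28.
Target commands that run: bundle.gen, cache.gen, check.gen, codegen.gen, delta.gen, deps.gen, east.gen, gamma.gen, layout.gen, model.gen, patch.gen, render.gen, report.gen, shard.gen, south.gen, sync.gen, tables.gen, west.gen — 18 in total.
Values that change: bundle.gen, cache.gen, check.gen, codegen.gen, delta.gen, deps.gen, east.gen, gamma.gen, layout.gen, lexer.txt, model.gen, patch.gen, render.gen, report.gen, shard.gen, south.gen, sync.gen, tables.gen, west.gen.

First evaluation (everything demanded from the output):
  shard.gen = neg(-9) = 9
  cache.gen = sub(-9, 9) = -18
  gamma.gen = min2(9, -18) = -18
  bundle.gen = mul(-18, 9) = -162
  check.gen = absv(-162) = 162
  south.gen = absv(-9) = 9
  west.gen = absv(9) = 9
  east.gen = min2(9, -18) = -18
  render.gen = min2(-18, 162) = -18
  delta.gen = mul(-18, -18) = 324
  report.gen = add(-18, 9) = -9
  deps.gen = add(-9, -9) = -18
  model.gen = add(324, -9) = 315
  sync.gen = add(315, -9) = 306
  tables.gen = sub(306, -18) = 324
  patch.gen = min2(306, 324) = 306
  codegen.gen = sub(9, 306) = -297
  layout.gen = neg(-297) = 297

Propagation after the edit:
  shard.gen: runs — lexer.txt -9->4; result -4.
  cache.gen: runs — lexer.txt -9->4; shard.gen 9->-4; result 8.
  gamma.gen: runs — shard.gen 9->-4; cache.gen -18->8; result -4.
  bundle.gen: runs — gamma.gen -18->-4; shard.gen 9->-4; result 16.
  check.gen: runs — bundle.gen -162->16; result 16.
  south.gen: runs — lexer.txt -9->4; result 4.
  west.gen: runs — shard.gen 9->-4; result 4.
  east.gen: runs — west.gen 9->4; cache.gen -18->8; result 4.
  render.gen: runs — east.gen -18->4; check.gen 162->16; result 4.
  delta.gen: runs — render.gen -18->4; gamma.gen -18->-4; result -16.
  report.gen: runs — cache.gen -18->8; west.gen 9->4; result 12.
  deps.gen: runs — report.gen -9->12; report.gen -9->12; result 24.
  model.gen: runs — delta.gen 324->-16; report.gen -9->12; result -4.
  sync.gen: runs — model.gen 315->-4; lexer.txt -9->4; result 0.
  tables.gen: runs — sync.gen 306->0; deps.gen -18->24; result -24.
  patch.gen: runs — sync.gen 306->0; tables.gen 324->-24; result -24.
  codegen.gen: runs — south.gen 9->4; patch.gen 306->-24; result 28.
  layout.gen: runs — codegen.gen -297->28; result -28.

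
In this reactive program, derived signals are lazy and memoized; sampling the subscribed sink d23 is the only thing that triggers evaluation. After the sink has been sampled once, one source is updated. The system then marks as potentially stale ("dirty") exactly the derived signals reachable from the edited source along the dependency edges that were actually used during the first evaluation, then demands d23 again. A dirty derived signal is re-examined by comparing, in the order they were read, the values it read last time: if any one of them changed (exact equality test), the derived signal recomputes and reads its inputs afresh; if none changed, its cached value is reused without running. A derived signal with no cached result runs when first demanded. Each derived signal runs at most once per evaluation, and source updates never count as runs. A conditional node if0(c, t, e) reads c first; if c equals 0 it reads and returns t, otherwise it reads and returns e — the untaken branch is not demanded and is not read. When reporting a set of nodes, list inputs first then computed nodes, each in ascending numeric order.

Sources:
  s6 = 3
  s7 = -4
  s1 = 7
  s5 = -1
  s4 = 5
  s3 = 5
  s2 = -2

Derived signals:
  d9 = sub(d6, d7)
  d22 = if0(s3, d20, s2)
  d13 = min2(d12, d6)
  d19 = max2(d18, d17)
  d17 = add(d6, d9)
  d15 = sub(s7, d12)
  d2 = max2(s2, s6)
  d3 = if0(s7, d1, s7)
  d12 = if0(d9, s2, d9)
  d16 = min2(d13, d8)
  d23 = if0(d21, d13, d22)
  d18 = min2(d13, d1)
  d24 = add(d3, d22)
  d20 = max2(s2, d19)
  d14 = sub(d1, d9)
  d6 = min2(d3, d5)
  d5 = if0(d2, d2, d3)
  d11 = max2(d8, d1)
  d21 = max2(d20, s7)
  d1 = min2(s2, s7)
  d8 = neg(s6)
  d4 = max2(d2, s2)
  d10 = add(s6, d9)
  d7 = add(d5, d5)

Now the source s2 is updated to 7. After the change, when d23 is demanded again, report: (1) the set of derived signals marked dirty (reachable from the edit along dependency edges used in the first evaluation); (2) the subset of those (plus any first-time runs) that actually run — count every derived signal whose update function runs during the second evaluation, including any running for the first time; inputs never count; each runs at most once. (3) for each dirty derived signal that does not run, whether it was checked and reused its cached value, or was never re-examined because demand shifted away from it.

First demand of the output computes:
  d1 = min2(-2, -4) = -4
  d2 = max2(-2, 3) = 3
  d3 = if0(s7=-4 -> else branch s7) = -4
  d5 = if0(d2=3 -> else branch d3) = -4
  d6 = min2(-4, -4) = -4
  d7 = add(-4, -4) = -8
  d9 = sub(-4, -8) = 4
  d12 = if0(d9=4 -> else branch d9) = 4
  d13 = min2(4, -4) = -4
  d17 = add(-4, 4) = 0
  d18 = min2(-4, -4) = -4
  d19 = max2(-4, 0) = 0
  d20 = max2(-2, 0) = 0
  d21 = max2(0, -4) = 0
  d23 = if0(d21=0 -> then branch d13) = -4

After the edit, cleaning proceeds:
  d1: a read changed (s2 -2->7) — executes, giving -4 — identical to its old value.
  d2: a read changed (s2 -2->7) — executes, giving 7.
  d5: a read changed (d2 3->7) — executes, giving -4 — identical to its old value.
  d6: dirty, but its reads are unchanged (d3 unchanged, d5 unchanged); cached -4 stands.
  d7: dirty, but its reads are unchanged (d5 unchanged, d5 unchanged); cached -8 stands.
  d9: dirty, but its reads are unchanged (d6 unchanged, d7 unchanged); cached 4 stands.
  d12: dirty, but its reads are unchanged (d9 unchanged, d9 unchanged); cached 4 stands.
  d13: dirty, but its reads are unchanged (d12 unchanged, d6 unchanged); cached -4 stands.
  d17: dirty, but its reads are unchanged (d6 unchanged, d9 unchanged); cached 0 stands.
  d18: dirty, but its reads are unchanged (d13 unchanged, d1 unchanged); cached -4 stands.
  d19: dirty, but its reads are unchanged (d18 unchanged, d17 unchanged); cached 0 stands.
  d20: a read changed (s2 -2->7) — executes, giving 7.
  d21: a read changed (d20 0->7) — executes, giving 7.
  d22: had never run; runs now, result 7.
  d23: a read changed (d21 0->7) — executes, giving 7.

Note the branch switch — d22 had no cache and runs now for the first time.

The edit dirties: d1, d2, d5, d6, d7, d9, d12, d13, d17, d18, d19, d20, d21, d23.
7 derived signals run: d1, d2, d5, d20, d21, d22, d23.
Cache hits after checking: d6, d7, d9, d12, d13, d17, d18, d19.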